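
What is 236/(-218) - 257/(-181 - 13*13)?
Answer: -13287/38150 ≈ -0.34828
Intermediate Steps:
236/(-218) - 257/(-181 - 13*13) = 236*(-1/218) - 257/(-181 - 1*169) = -118/109 - 257/(-181 - 169) = -118/109 - 257/(-350) = -118/109 - 257*(-1/350) = -118/109 + 257/350 = -13287/38150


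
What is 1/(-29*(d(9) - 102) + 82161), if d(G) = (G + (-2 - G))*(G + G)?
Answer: 1/86163 ≈ 1.1606e-5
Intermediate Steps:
d(G) = -4*G
1/(-29*(d(9) - 102) + 82161) = 1/(-29*(-4*9 - 102) + 82161) = 1/(-29*(-36 - 102) + 82161) = 1/(-29*(-138) + 82161) = 1/(4002 + 82161) = 1/86163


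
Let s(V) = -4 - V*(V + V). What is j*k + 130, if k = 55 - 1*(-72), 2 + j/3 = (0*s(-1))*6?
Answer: -632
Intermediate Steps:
s(V) = -4 - 2*V² (s(V) = -4 - V*2*V = -4 - 2*V²)
j = -6 (j = -6 + 3*((0*(-4 - 2*(-1)²))*6) = -6 + 3*((0*(-4 - 2*1))*6) = -6 + 3*((0*(-4 - 2))*6) = -6 + 3*((0*(-6))*6) = -6 + 3*(0*6) = -6 + 3*0 = -6 + 0 = -6)
k = 127 (k = 55 + 72 = 127)
j*k + 130 = -6*127 + 130 = -762 + 130 = -632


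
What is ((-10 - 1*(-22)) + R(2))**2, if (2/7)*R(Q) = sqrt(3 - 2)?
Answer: 961/4 ≈ 240.25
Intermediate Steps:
R(Q) = 7/2 (R(Q) = 7*sqrt(3 - 2)/2 = 7*sqrt(1)/2 = (7/2)*1 = 7/2)
((-10 - 1*(-22)) + R(2))**2 = ((-10 - 1*(-22)) + 7/2)**2 = ((-10 + 22) + 7/2)**2 = (12 + 7/2)**2 = (31/2)**2 = 961/4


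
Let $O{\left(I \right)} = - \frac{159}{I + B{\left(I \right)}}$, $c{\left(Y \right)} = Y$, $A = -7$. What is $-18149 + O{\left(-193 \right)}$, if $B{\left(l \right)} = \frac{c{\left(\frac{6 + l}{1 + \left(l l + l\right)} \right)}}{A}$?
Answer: $- \frac{302855674913}{16687940} \approx -18148.0$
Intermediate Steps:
$B{\left(l \right)} = - \frac{6 + l}{7 \left(1 + l + l^{2}\right)}$ ($B{\left(l \right)} = \frac{\left(6 + l\right) \frac{1}{1 + \left(l l + l\right)}}{-7} = \frac{6 + l}{1 + \left(l^{2} + l\right)} \left(- \frac{1}{7}\right) = \frac{6 + l}{1 + \left(l + l^{2}\right)} \left(- \frac{1}{7}\right) = \frac{6 + l}{1 + l + l^{2}} \left(- \frac{1}{7}\right) = - \frac{6 + l}{7 \left(1 + l + l^{2}\right)}$)
$O{\left(I \right)} = - \frac{159}{I + \frac{-6 - I}{7 \left(1 + I + I^{2}\right)}}$
$-18149 + O{\left(-193 \right)} = -18149 + \frac{1113 \left(-1 - -193 - \left(-193\right)^{2}\right)}{-6 - -193 + 7 \left(-193\right) \left(1 - 193 + \left(-193\right)^{2}\right)} = -18149 + \frac{1113 \left(-1 + 193 - 37249\right)}{-6 + 193 + 7 \left(-193\right) \left(1 - 193 + 37249\right)} = -18149 + \frac{1113 \left(-1 + 193 - 37249\right)}{-6 + 193 + 7 \left(-193\right) 37057} = -18149 + 1113 \frac{1}{-6 + 193 - 50064007} \left(-37057\right) = -18149 + 1113 \frac{1}{-50063820} \left(-37057\right) = -18149 + 1113 \left(- \frac{1}{50063820}\right) \left(-37057\right) = -18149 + \frac{13748147}{16687940} = - \frac{302855674913}{16687940}$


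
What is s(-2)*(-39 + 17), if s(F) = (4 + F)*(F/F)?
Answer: -44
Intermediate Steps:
s(F) = 4 + F (s(F) = (4 + F)*1 = 4 + F)
s(-2)*(-39 + 17) = (4 - 2)*(-39 + 17) = 2*(-22) = -44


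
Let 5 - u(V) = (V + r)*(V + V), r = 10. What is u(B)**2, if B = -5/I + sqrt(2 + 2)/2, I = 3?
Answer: 24649/81 ≈ 304.31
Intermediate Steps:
B = -2/3 (B = -5/3 + sqrt(2 + 2)/2 = -5*1/3 + sqrt(4)*(1/2) = -5/3 + 2*(1/2) = -5/3 + 1 = -2/3 ≈ -0.66667)
u(V) = 5 - 2*V*(10 + V) (u(V) = 5 - (V + 10)*(V + V) = 5 - (10 + V)*2*V = 5 - 2*V*(10 + V))
u(B)**2 = (5 - 20*(-2/3) - 2*(-2/3)**2)**2 = (5 + 40/3 - 2*4/9)**2 = (5 + 40/3 - 8/9)**2 = (157/9)**2 = 24649/81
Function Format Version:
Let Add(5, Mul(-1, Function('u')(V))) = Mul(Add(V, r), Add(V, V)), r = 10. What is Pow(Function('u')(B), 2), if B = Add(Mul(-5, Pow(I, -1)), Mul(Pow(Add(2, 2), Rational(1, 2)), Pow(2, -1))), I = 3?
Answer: Rational(24649, 81) ≈ 304.31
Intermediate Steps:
B = Rational(-2, 3) (B = Add(Mul(-5, Pow(3, -1)), Mul(Pow(Add(2, 2), Rational(1, 2)), Pow(2, -1))) = Add(Mul(-5, Rational(1, 3)), Mul(Pow(4, Rational(1, 2)), Rational(1, 2))) = Add(Rational(-5, 3), Mul(2, Rational(1, 2))) = Add(Rational(-5, 3), 1) = Rational(-2, 3) ≈ -0.66667)
Function('u')(V) = Add(5, Mul(-2, V, Add(10, V))) (Function('u')(V) = Add(5, Mul(-1, Mul(Add(V, 10), Add(V, V)))) = Add(5, Mul(-1, Mul(Add(10, V), Mul(2, V)))) = Add(5, Mul(-1, Mul(2, V, Add(10, V)))) = Add(5, Mul(-2, V, Add(10, V))))
Pow(Function('u')(B), 2) = Pow(Add(5, Mul(-20, Rational(-2, 3)), Mul(-2, Pow(Rational(-2, 3), 2))), 2) = Pow(Add(5, Rational(40, 3), Mul(-2, Rational(4, 9))), 2) = Pow(Add(5, Rational(40, 3), Rational(-8, 9)), 2) = Pow(Rational(157, 9), 2) = Rational(24649, 81)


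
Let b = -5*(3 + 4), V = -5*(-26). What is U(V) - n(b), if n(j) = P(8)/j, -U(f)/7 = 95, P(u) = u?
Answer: -23267/35 ≈ -664.77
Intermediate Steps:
V = 130
U(f) = -665 (U(f) = -7*95 = -665)
b = -35 (b = -5*7 = -35)
n(j) = 8/j
U(V) - n(b) = -665 - 8/(-35) = -665 - 8*(-1)/35 = -665 - 1*(-8/35) = -665 + 8/35 = -23267/35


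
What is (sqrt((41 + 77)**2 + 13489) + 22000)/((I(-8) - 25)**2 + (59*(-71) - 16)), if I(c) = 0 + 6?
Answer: -5500/961 - sqrt(27413)/3844 ≈ -5.7663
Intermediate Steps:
I(c) = 6
(sqrt((41 + 77)**2 + 13489) + 22000)/((I(-8) - 25)**2 + (59*(-71) - 16)) = (sqrt((41 + 77)**2 + 13489) + 22000)/((6 - 25)**2 + (59*(-71) - 16)) = (sqrt(118**2 + 13489) + 22000)/((-19)**2 + (-4189 - 16)) = (sqrt(13924 + 13489) + 22000)/(361 - 4205) = (sqrt(27413) + 22000)/(-3844) = (22000 + sqrt(27413))*(-1/3844) = -5500/961 - sqrt(27413)/3844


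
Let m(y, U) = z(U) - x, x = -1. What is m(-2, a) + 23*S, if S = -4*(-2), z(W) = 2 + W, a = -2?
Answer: 185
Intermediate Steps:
m(y, U) = 3 + U (m(y, U) = (2 + U) - 1*(-1) = (2 + U) + 1 = 3 + U)
S = 8
m(-2, a) + 23*S = (3 - 2) + 23*8 = 1 + 184 = 185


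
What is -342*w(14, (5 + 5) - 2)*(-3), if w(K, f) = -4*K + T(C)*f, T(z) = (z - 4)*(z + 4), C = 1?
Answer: -180576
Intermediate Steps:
T(z) = (-4 + z)*(4 + z)
w(K, f) = -15*f - 4*K (w(K, f) = -4*K + (-16 + 1²)*f = -4*K + (-16 + 1)*f = -4*K - 15*f = -15*f - 4*K)
-342*w(14, (5 + 5) - 2)*(-3) = -342*(-15*((5 + 5) - 2) - 4*14)*(-3) = -342*(-15*(10 - 2) - 56)*(-3) = -342*(-15*8 - 56)*(-3) = -342*(-120 - 56)*(-3) = -(-60192)*(-3) = -342*528 = -180576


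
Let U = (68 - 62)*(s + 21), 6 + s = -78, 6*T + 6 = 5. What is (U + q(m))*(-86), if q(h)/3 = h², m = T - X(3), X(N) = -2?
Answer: 189845/6 ≈ 31641.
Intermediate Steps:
T = -⅙ (T = -1 + (⅙)*5 = -1 + ⅚ = -⅙ ≈ -0.16667)
s = -84 (s = -6 - 78 = -84)
U = -378 (U = (68 - 62)*(-84 + 21) = 6*(-63) = -378)
m = 11/6 (m = -⅙ - 1*(-2) = -⅙ + 2 = 11/6 ≈ 1.8333)
q(h) = 3*h²
(U + q(m))*(-86) = (-378 + 3*(11/6)²)*(-86) = (-378 + 3*(121/36))*(-86) = (-378 + 121/12)*(-86) = -4415/12*(-86) = 189845/6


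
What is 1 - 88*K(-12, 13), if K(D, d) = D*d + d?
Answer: 12585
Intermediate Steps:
K(D, d) = d + D*d
1 - 88*K(-12, 13) = 1 - 1144*(1 - 12) = 1 - 1144*(-11) = 1 - 88*(-143) = 1 + 12584 = 12585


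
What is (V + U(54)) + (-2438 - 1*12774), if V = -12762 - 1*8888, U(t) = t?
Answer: -36808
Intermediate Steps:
V = -21650 (V = -12762 - 8888 = -21650)
(V + U(54)) + (-2438 - 1*12774) = (-21650 + 54) + (-2438 - 1*12774) = -21596 + (-2438 - 12774) = -21596 - 15212 = -36808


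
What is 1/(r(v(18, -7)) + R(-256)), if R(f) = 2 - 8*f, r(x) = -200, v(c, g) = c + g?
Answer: 1/1850 ≈ 0.00054054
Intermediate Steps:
1/(r(v(18, -7)) + R(-256)) = 1/(-200 + (2 - 8*(-256))) = 1/(-200 + (2 + 2048)) = 1/(-200 + 2050) = 1/1850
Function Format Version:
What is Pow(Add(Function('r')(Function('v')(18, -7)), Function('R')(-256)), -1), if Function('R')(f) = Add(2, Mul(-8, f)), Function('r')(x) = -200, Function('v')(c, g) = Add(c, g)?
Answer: Rational(1, 1850) ≈ 0.00054054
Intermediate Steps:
Pow(Add(Function('r')(Function('v')(18, -7)), Function('R')(-256)), -1) = Pow(Add(-200, Add(2, Mul(-8, -256))), -1) = Pow(Add(-200, Add(2, 2048)), -1) = Pow(Add(-200, 2050), -1) = Pow(1850, -1) = Rational(1, 1850)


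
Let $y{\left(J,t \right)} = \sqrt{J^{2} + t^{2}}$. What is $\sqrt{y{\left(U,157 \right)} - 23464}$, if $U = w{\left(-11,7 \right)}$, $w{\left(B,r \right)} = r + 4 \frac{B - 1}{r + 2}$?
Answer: $\frac{\sqrt{-211176 + 3 \sqrt{221866}}}{3} \approx 152.67 i$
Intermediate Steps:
$w{\left(B,r \right)} = r + \frac{4 \left(-1 + B\right)}{2 + r}$ ($w{\left(B,r \right)} = r + 4 \frac{-1 + B}{2 + r} = r + \frac{4 \left(-1 + B\right)}{2 + r}$)
$U = \frac{5}{3}$ ($U = \frac{-4 + 7^{2} + 2 \cdot 7 + 4 \left(-11\right)}{2 + 7} = \frac{-4 + 49 + 14 - 44}{9} = \frac{1}{9} \cdot 15 = \frac{5}{3} \approx 1.6667$)
$\sqrt{y{\left(U,157 \right)} - 23464} = \sqrt{\sqrt{\left(\frac{5}{3}\right)^{2} + 157^{2}} - 23464} = \sqrt{\sqrt{\frac{25}{9} + 24649} - 23464} = \sqrt{\sqrt{\frac{221866}{9}} - 23464} = \sqrt{\frac{\sqrt{221866}}{3} - 23464} = \sqrt{-23464 + \frac{\sqrt{221866}}{3}}$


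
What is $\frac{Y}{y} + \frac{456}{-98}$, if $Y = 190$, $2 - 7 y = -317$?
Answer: $- \frac{7562}{15631} \approx -0.48378$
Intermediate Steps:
$y = \frac{319}{7}$ ($y = \frac{2}{7} - - \frac{317}{7} = \frac{2}{7} + \frac{317}{7} = \frac{319}{7} \approx 45.571$)
$\frac{Y}{y} + \frac{456}{-98} = \frac{190}{\frac{319}{7}} + \frac{456}{-98} = 190 \cdot \frac{7}{319} + 456 \left(- \frac{1}{98}\right) = \frac{1330}{319} - \frac{228}{49} = - \frac{7562}{15631}$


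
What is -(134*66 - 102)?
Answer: -8742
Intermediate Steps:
-(134*66 - 102) = -(8844 - 102) = -1*8742 = -8742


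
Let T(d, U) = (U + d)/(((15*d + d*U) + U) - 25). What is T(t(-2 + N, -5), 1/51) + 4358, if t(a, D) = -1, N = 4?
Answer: 889037/204 ≈ 4358.0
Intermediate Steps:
T(d, U) = (U + d)/(-25 + U + 15*d + U*d) (T(d, U) = (U + d)/(((15*d + U*d) + U) - 25) = (U + d)/((U + 15*d + U*d) - 25) = (U + d)/(-25 + U + 15*d + U*d))
T(t(-2 + N, -5), 1/51) + 4358 = (1/51 - 1)/(-25 + 1/51 + 15*(-1) - 1/51) + 4358 = (1/51 - 1)/(-25 + 1/51 - 15 + (1/51)*(-1)) + 4358 = -50/51/(-25 + 1/51 - 15 - 1/51) + 4358 = -50/51/(-40) + 4358 = -1/40*(-50/51) + 4358 = 5/204 + 4358 = 889037/204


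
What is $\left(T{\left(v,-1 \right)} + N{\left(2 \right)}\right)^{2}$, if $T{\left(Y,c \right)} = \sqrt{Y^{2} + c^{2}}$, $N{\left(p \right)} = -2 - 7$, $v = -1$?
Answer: $\left(9 - \sqrt{2}\right)^{2} \approx 57.544$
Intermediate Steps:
$N{\left(p \right)} = -9$ ($N{\left(p \right)} = -2 - 7 = -9$)
$\left(T{\left(v,-1 \right)} + N{\left(2 \right)}\right)^{2} = \left(\sqrt{\left(-1\right)^{2} + \left(-1\right)^{2}} - 9\right)^{2} = \left(\sqrt{1 + 1} - 9\right)^{2} = \left(\sqrt{2} - 9\right)^{2} = \left(-9 + \sqrt{2}\right)^{2}$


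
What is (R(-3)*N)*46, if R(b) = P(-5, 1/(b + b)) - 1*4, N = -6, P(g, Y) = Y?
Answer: 1150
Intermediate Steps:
R(b) = -4 + 1/(2*b) (R(b) = 1/(b + b) - 1*4 = 1/(2*b) - 4 = -4 + 1/(2*b))
(R(-3)*N)*46 = ((-4 + (½)/(-3))*(-6))*46 = ((-4 + (½)*(-⅓))*(-6))*46 = ((-4 - ⅙)*(-6))*46 = -25/6*(-6)*46 = 25*46 = 1150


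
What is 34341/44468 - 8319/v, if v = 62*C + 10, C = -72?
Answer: 261442053/99030236 ≈ 2.6400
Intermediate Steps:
v = -4454 (v = 62*(-72) + 10 = -4464 + 10 = -4454)
34341/44468 - 8319/v = 34341/44468 - 8319/(-4454) = 34341*(1/44468) - 8319*(-1/4454) = 34341/44468 + 8319/4454 = 261442053/99030236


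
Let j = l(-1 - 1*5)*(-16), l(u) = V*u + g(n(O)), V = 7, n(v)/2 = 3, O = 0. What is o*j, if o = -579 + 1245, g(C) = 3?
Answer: 415584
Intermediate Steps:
n(v) = 6 (n(v) = 2*3 = 6)
l(u) = 3 + 7*u (l(u) = 7*u + 3 = 3 + 7*u)
o = 666
j = 624 (j = (3 + 7*(-1 - 1*5))*(-16) = (3 + 7*(-1 - 5))*(-16) = (3 + 7*(-6))*(-16) = (3 - 42)*(-16) = -39*(-16) = 624)
o*j = 666*624 = 415584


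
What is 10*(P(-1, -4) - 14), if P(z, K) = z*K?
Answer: -100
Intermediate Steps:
P(z, K) = K*z
10*(P(-1, -4) - 14) = 10*(-4*(-1) - 14) = 10*(4 - 14) = 10*(-10) = -100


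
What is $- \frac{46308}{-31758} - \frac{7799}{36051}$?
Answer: $\frac{236961511}{190817943} \approx 1.2418$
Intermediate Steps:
$- \frac{46308}{-31758} - \frac{7799}{36051} = \left(-46308\right) \left(- \frac{1}{31758}\right) - \frac{7799}{36051} = \frac{7718}{5293} - \frac{7799}{36051} = \frac{236961511}{190817943}$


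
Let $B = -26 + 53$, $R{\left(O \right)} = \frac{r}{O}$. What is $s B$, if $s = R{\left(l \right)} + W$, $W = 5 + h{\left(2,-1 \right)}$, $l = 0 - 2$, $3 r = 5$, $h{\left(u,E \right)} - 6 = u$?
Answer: $\frac{657}{2} \approx 328.5$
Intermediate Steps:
$h{\left(u,E \right)} = 6 + u$
$r = \frac{5}{3}$ ($r = \frac{1}{3} \cdot 5 = \frac{5}{3} \approx 1.6667$)
$l = -2$ ($l = 0 - 2 = -2$)
$R{\left(O \right)} = \frac{5}{3 O}$
$W = 13$ ($W = 5 + \left(6 + 2\right) = 5 + 8 = 13$)
$s = \frac{73}{6}$ ($s = \frac{5}{3 \left(-2\right)} + 13 = \frac{5}{3} \left(- \frac{1}{2}\right) + 13 = - \frac{5}{6} + 13 = \frac{73}{6} \approx 12.167$)
$B = 27$
$s B = \frac{73}{6} \cdot 27 = \frac{657}{2}$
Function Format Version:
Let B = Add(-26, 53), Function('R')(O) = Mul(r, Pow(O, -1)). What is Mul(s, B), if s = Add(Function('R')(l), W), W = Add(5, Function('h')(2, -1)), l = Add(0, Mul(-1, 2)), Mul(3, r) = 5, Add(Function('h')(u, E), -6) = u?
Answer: Rational(657, 2) ≈ 328.50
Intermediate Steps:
Function('h')(u, E) = Add(6, u)
r = Rational(5, 3) (r = Mul(Rational(1, 3), 5) = Rational(5, 3) ≈ 1.6667)
l = -2 (l = Add(0, -2) = -2)
Function('R')(O) = Mul(Rational(5, 3), Pow(O, -1))
W = 13 (W = Add(5, Add(6, 2)) = Add(5, 8) = 13)
s = Rational(73, 6) (s = Add(Mul(Rational(5, 3), Pow(-2, -1)), 13) = Add(Mul(Rational(5, 3), Rational(-1, 2)), 13) = Add(Rational(-5, 6), 13) = Rational(73, 6) ≈ 12.167)
B = 27
Mul(s, B) = Mul(Rational(73, 6), 27) = Rational(657, 2)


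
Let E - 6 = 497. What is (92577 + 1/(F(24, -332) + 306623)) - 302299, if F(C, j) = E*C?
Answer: -66837352789/318695 ≈ -2.0972e+5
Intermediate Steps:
E = 503 (E = 6 + 497 = 503)
F(C, j) = 503*C
(92577 + 1/(F(24, -332) + 306623)) - 302299 = (92577 + 1/(503*24 + 306623)) - 302299 = (92577 + 1/(12072 + 306623)) - 302299 = (92577 + 1/318695) - 302299 = 29503827016/318695 - 302299 = -66837352789/318695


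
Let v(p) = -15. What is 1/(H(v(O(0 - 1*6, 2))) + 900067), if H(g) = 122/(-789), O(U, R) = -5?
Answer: 789/710152741 ≈ 1.1110e-6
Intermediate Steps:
H(g) = -122/789 (H(g) = 122*(-1/789) = -122/789)
1/(H(v(O(0 - 1*6, 2))) + 900067) = 1/(-122/789 + 900067) = 1/(710152741/789) = 789/710152741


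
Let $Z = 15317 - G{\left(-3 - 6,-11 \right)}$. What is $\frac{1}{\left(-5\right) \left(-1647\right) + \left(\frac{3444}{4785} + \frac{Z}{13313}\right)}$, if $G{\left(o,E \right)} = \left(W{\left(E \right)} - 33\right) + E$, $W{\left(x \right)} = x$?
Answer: $\frac{21234235}{174903726889} \approx 0.00012141$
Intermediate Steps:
$G{\left(o,E \right)} = -33 + 2 E$ ($G{\left(o,E \right)} = \left(E - 33\right) + E = \left(-33 + E\right) + E = -33 + 2 E$)
$Z = 15372$ ($Z = 15317 - \left(-33 + 2 \left(-11\right)\right) = 15317 - \left(-33 - 22\right) = 15317 - -55 = 15317 + 55 = 15372$)
$\frac{1}{\left(-5\right) \left(-1647\right) + \left(\frac{3444}{4785} + \frac{Z}{13313}\right)} = \frac{1}{\left(-5\right) \left(-1647\right) + \left(\frac{3444}{4785} + \frac{15372}{13313}\right)} = \frac{1}{8235 + \left(3444 \cdot \frac{1}{4785} + 15372 \cdot \frac{1}{13313}\right)} = \frac{1}{8235 + \left(\frac{1148}{1595} + \frac{15372}{13313}\right)} = \frac{1}{8235 + \frac{39801664}{21234235}} = \frac{1}{\frac{174903726889}{21234235}} = \frac{21234235}{174903726889}$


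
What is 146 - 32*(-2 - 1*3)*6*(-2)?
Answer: -1774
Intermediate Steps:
146 - 32*(-2 - 1*3)*6*(-2) = 146 - 32*(-2 - 3)*6*(-2) = 146 - 32*(-5*6)*(-2) = 146 - (-960)*(-2) = 146 - 32*60 = 146 - 1920 = -1774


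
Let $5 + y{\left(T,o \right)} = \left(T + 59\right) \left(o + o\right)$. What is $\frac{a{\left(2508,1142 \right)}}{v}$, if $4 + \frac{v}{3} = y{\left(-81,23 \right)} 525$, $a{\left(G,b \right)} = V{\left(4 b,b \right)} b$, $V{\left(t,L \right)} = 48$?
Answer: $- \frac{18272}{533929} \approx -0.034222$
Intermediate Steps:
$y{\left(T,o \right)} = -5 + 2 o \left(59 + T\right)$ ($y{\left(T,o \right)} = -5 + \left(T + 59\right) \left(o + o\right) = -5 + \left(59 + T\right) 2 o = -5 + 2 o \left(59 + T\right)$)
$a{\left(G,b \right)} = 48 b$
$v = -1601787$ ($v = -12 + 3 \left(-5 + 118 \cdot 23 + 2 \left(-81\right) 23\right) 525 = -12 + 3 \left(-5 + 2714 - 3726\right) 525 = -12 + 3 \left(\left(-1017\right) 525\right) = -12 + 3 \left(-533925\right) = -12 - 1601775 = -1601787$)
$\frac{a{\left(2508,1142 \right)}}{v} = \frac{48 \cdot 1142}{-1601787} = 54816 \left(- \frac{1}{1601787}\right) = - \frac{18272}{533929}$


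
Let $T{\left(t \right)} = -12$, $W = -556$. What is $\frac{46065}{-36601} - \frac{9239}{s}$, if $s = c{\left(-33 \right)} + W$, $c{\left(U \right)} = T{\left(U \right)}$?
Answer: $\frac{311991719}{20789368} \approx 15.007$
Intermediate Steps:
$c{\left(U \right)} = -12$
$s = -568$ ($s = -12 - 556 = -568$)
$\frac{46065}{-36601} - \frac{9239}{s} = \frac{46065}{-36601} - \frac{9239}{-568} = 46065 \left(- \frac{1}{36601}\right) - - \frac{9239}{568} = - \frac{46065}{36601} + \frac{9239}{568} = \frac{311991719}{20789368}$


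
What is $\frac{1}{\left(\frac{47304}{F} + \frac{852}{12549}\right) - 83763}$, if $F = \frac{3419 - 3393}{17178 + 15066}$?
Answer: $\frac{54379}{3185547628619} \approx 1.7071 \cdot 10^{-8}$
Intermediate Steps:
$F = \frac{13}{16122}$ ($F = \frac{26}{32244} = 26 \cdot \frac{1}{32244} = \frac{13}{16122} \approx 0.00080635$)
$\frac{1}{\left(\frac{47304}{F} + \frac{852}{12549}\right) - 83763} = \frac{1}{\left(\frac{47304}{\frac{13}{16122}} + \frac{852}{12549}\right) - 83763} = \frac{1}{\left(47304 \cdot \frac{16122}{13} + 852 \cdot \frac{1}{12549}\right) - 83763} = \frac{1}{\left(\frac{762635088}{13} + \frac{284}{4183}\right) - 83763} = \frac{1}{\frac{3190102576796}{54379} - 83763} = \frac{1}{\frac{3185547628619}{54379}} = \frac{54379}{3185547628619}$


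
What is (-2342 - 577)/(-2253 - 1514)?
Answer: 2919/3767 ≈ 0.77489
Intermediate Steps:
(-2342 - 577)/(-2253 - 1514) = -2919/(-3767) = -2919*(-1/3767) = 2919/3767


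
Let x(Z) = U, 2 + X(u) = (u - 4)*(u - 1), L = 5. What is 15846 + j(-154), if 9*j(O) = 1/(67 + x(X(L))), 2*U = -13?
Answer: 17256296/1089 ≈ 15846.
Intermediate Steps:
U = -13/2 (U = (1/2)*(-13) = -13/2 ≈ -6.5000)
X(u) = -2 + (-1 + u)*(-4 + u) (X(u) = -2 + (u - 4)*(u - 1) = -2 + (-4 + u)*(-1 + u) = -2 + (-1 + u)*(-4 + u))
x(Z) = -13/2
j(O) = 2/1089 (j(O) = 1/(9*(67 - 13/2)) = 1/(9*(121/2)) = (1/9)*(2/121) = 2/1089)
15846 + j(-154) = 15846 + 2/1089 = 17256296/1089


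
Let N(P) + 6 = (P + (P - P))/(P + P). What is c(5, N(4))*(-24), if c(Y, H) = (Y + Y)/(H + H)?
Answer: 240/11 ≈ 21.818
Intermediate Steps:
N(P) = -11/2 (N(P) = -6 + (P + (P - P))/(P + P) = -6 + (P + 0)/((2*P)) = -6 + P*(1/(2*P)) = -6 + 1/2 = -11/2)
c(Y, H) = Y/H (c(Y, H) = (2*Y)/((2*H)) = (2*Y)*(1/(2*H)) = Y/H)
c(5, N(4))*(-24) = (5/(-11/2))*(-24) = (5*(-2/11))*(-24) = -10/11*(-24) = 240/11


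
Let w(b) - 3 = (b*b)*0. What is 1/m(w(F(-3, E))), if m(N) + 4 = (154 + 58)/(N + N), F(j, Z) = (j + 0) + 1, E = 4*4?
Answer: 3/94 ≈ 0.031915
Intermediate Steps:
E = 16
F(j, Z) = 1 + j (F(j, Z) = j + 1 = 1 + j)
w(b) = 3 (w(b) = 3 + (b*b)*0 = 3 + b**2*0 = 3 + 0 = 3)
m(N) = -4 + 106/N (m(N) = -4 + (154 + 58)/(N + N) = -4 + 212/((2*N)) = -4 + 212*(1/(2*N)) = -4 + 106/N)
1/m(w(F(-3, E))) = 1/(-4 + 106/3) = 1/(94/3) = 3/94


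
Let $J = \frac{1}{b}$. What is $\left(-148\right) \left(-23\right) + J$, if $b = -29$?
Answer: $\frac{98715}{29} \approx 3404.0$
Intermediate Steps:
$J = - \frac{1}{29}$ ($J = \frac{1}{-29} = - \frac{1}{29} \approx -0.034483$)
$\left(-148\right) \left(-23\right) + J = \left(-148\right) \left(-23\right) - \frac{1}{29} = 3404 - \frac{1}{29} = \frac{98715}{29}$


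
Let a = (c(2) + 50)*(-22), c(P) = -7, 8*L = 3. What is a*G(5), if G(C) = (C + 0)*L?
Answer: -7095/4 ≈ -1773.8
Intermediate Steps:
L = 3/8 (L = (⅛)*3 = 3/8 ≈ 0.37500)
G(C) = 3*C/8 (G(C) = (C + 0)*(3/8) = C*(3/8) = 3*C/8)
a = -946 (a = (-7 + 50)*(-22) = 43*(-22) = -946)
a*G(5) = -1419*5/4 = -946*15/8 = -7095/4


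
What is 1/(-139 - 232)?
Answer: -1/371 ≈ -0.0026954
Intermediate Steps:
1/(-139 - 232) = 1/(-371) = -1/371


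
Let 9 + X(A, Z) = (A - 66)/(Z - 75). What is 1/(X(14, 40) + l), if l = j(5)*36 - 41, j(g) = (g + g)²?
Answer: 35/124302 ≈ 0.00028157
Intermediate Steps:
X(A, Z) = -9 + (-66 + A)/(-75 + Z) (X(A, Z) = -9 + (A - 66)/(Z - 75) = -9 + (-66 + A)/(-75 + Z))
j(g) = 4*g² (j(g) = (2*g)² = 4*g²)
l = 3559 (l = (4*5²)*36 - 41 = (4*25)*36 - 41 = 100*36 - 41 = 3600 - 41 = 3559)
1/(X(14, 40) + l) = 1/((609 + 14 - 9*40)/(-75 + 40) + 3559) = 1/((609 + 14 - 360)/(-35) + 3559) = 1/(-1/35*263 + 3559) = 1/(-263/35 + 3559) = 1/(124302/35) = 35/124302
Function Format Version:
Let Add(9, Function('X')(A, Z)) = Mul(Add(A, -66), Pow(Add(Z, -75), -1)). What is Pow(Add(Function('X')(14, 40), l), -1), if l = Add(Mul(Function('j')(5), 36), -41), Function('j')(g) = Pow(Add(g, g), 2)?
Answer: Rational(35, 124302) ≈ 0.00028157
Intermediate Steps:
Function('X')(A, Z) = Add(-9, Mul(Pow(Add(-75, Z), -1), Add(-66, A))) (Function('X')(A, Z) = Add(-9, Mul(Add(A, -66), Pow(Add(Z, -75), -1))) = Add(-9, Mul(Add(-66, A), Pow(Add(-75, Z), -1))) = Add(-9, Mul(Pow(Add(-75, Z), -1), Add(-66, A))))
Function('j')(g) = Mul(4, Pow(g, 2)) (Function('j')(g) = Pow(Mul(2, g), 2) = Mul(4, Pow(g, 2)))
l = 3559 (l = Add(Mul(Mul(4, Pow(5, 2)), 36), -41) = Add(Mul(Mul(4, 25), 36), -41) = Add(Mul(100, 36), -41) = Add(3600, -41) = 3559)
Pow(Add(Function('X')(14, 40), l), -1) = Pow(Add(Mul(Pow(Add(-75, 40), -1), Add(609, 14, Mul(-9, 40))), 3559), -1) = Pow(Add(Mul(Pow(-35, -1), Add(609, 14, -360)), 3559), -1) = Pow(Add(Mul(Rational(-1, 35), 263), 3559), -1) = Pow(Add(Rational(-263, 35), 3559), -1) = Pow(Rational(124302, 35), -1) = Rational(35, 124302)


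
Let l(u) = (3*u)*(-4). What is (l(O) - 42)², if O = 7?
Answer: 15876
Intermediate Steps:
l(u) = -12*u
(l(O) - 42)² = (-12*7 - 42)² = (-84 - 42)² = (-126)² = 15876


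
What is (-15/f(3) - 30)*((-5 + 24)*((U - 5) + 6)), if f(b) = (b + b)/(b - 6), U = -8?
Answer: 5985/2 ≈ 2992.5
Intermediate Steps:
f(b) = 2*b/(-6 + b) (f(b) = (2*b)/(-6 + b) = 2*b/(-6 + b))
(-15/f(3) - 30)*((-5 + 24)*((U - 5) + 6)) = (-15/(2*3/(-6 + 3)) - 30)*((-5 + 24)*((-8 - 5) + 6)) = (-15/(2*3/(-3)) - 30)*(19*(-13 + 6)) = (-15/(2*3*(-1/3)) - 30)*(19*(-7)) = (-15/(-2) - 30)*(-133) = (-15*(-1/2) - 30)*(-133) = (15/2 - 30)*(-133) = -45/2*(-133) = 5985/2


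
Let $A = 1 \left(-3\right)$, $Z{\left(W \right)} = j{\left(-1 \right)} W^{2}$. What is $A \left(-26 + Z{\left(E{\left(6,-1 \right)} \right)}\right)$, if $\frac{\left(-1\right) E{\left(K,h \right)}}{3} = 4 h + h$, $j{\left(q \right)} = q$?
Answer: $753$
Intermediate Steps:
$E{\left(K,h \right)} = - 15 h$ ($E{\left(K,h \right)} = - 3 \left(4 h + h\right) = - 3 \cdot 5 h = - 15 h$)
$Z{\left(W \right)} = - W^{2}$
$A = -3$
$A \left(-26 + Z{\left(E{\left(6,-1 \right)} \right)}\right) = - 3 \left(-26 - \left(\left(-15\right) \left(-1\right)\right)^{2}\right) = - 3 \left(-26 - 15^{2}\right) = - 3 \left(-26 - 225\right) = \left(-3\right) \left(-251\right) = 753$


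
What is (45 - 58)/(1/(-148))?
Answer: 1924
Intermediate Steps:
(45 - 58)/(1/(-148)) = -13/(-1/148) = -13*(-148) = 1924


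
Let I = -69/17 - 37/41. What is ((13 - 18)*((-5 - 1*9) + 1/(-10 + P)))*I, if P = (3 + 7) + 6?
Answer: -717535/2091 ≈ -343.15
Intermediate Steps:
P = 16 (P = 10 + 6 = 16)
I = -3458/697 (I = -69*1/17 - 37*1/41 = -69/17 - 37/41 = -3458/697 ≈ -4.9613)
((13 - 18)*((-5 - 1*9) + 1/(-10 + P)))*I = ((13 - 18)*((-5 - 1*9) + 1/(-10 + 16)))*(-3458/697) = -5*((-5 - 9) + 1/6)*(-3458/697) = -5*(-14 + ⅙)*(-3458/697) = -5*(-83/6)*(-3458/697) = (415/6)*(-3458/697) = -717535/2091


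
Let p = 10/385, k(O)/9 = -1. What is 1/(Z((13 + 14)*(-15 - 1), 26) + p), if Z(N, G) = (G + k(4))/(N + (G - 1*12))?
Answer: -2926/43 ≈ -68.047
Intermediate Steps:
k(O) = -9 (k(O) = 9*(-1) = -9)
Z(N, G) = (-9 + G)/(-12 + G + N) (Z(N, G) = (G - 9)/(N + (G - 1*12)) = (-9 + G)/(N + (G - 12)) = (-9 + G)/(N + (-12 + G)) = (-9 + G)/(-12 + G + N))
p = 2/77 (p = 10*(1/385) = 2/77 ≈ 0.025974)
1/(Z((13 + 14)*(-15 - 1), 26) + p) = 1/((-9 + 26)/(-12 + 26 + (13 + 14)*(-15 - 1)) + 2/77) = 1/(17/(-12 + 26 + 27*(-16)) + 2/77) = 1/(17/(-12 + 26 - 432) + 2/77) = 1/(17/(-418) + 2/77) = 1/(-1/418*17 + 2/77) = 1/(-17/418 + 2/77) = 1/(-43/2926) = -2926/43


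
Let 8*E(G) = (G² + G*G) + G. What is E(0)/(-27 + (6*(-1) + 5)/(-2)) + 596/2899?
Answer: 596/2899 ≈ 0.20559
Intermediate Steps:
E(G) = G²/4 + G/8 (E(G) = ((G² + G*G) + G)/8 = ((G² + G²) + G)/8 = (2*G² + G)/8 = (G + 2*G²)/8 = G²/4 + G/8)
E(0)/(-27 + (6*(-1) + 5)/(-2)) + 596/2899 = ((⅛)*0*(1 + 2*0))/(-27 + (6*(-1) + 5)/(-2)) + 596/2899 = ((⅛)*0*(1 + 0))/(-27 - (-6 + 5)/2) + 596*(1/2899) = ((⅛)*0*1)/(-27 - ½*(-1)) + 596/2899 = 0/(-27 + ½) + 596/2899 = 0/(-53/2) + 596/2899 = 0*(-2/53) + 596/2899 = 0 + 596/2899 = 596/2899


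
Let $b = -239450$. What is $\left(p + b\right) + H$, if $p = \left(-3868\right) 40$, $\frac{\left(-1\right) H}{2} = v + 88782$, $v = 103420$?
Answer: $-778574$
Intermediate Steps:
$H = -384404$ ($H = - 2 \left(103420 + 88782\right) = \left(-2\right) 192202 = -384404$)
$p = -154720$
$\left(p + b\right) + H = \left(-154720 - 239450\right) - 384404 = -394170 - 384404 = -778574$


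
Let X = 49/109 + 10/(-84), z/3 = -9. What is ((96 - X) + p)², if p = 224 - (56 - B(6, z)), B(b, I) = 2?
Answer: 1479227575225/20958084 ≈ 70580.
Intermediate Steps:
z = -27 (z = 3*(-9) = -27)
X = 1513/4578 (X = 49*(1/109) + 10*(-1/84) = 49/109 - 5/42 = 1513/4578 ≈ 0.33049)
p = 170 (p = 224 - (56 - 1*2) = 224 - (56 - 2) = 224 - 1*54 = 224 - 54 = 170)
((96 - X) + p)² = ((96 - 1*1513/4578) + 170)² = ((96 - 1513/4578) + 170)² = (437975/4578 + 170)² = (1216235/4578)² = 1479227575225/20958084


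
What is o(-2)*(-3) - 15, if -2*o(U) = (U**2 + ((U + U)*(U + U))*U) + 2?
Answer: -54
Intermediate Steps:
o(U) = -1 - 2*U**3 - U**2/2 (o(U) = -((U**2 + ((U + U)*(U + U))*U) + 2)/2 = -((U**2 + ((2*U)*(2*U))*U) + 2)/2 = -((U**2 + (4*U**2)*U) + 2)/2 = -((U**2 + 4*U**3) + 2)/2 = -(2 + U**2 + 4*U**3)/2 = -1 - 2*U**3 - U**2/2)
o(-2)*(-3) - 15 = (-1 - 2*(-2)**3 - 1/2*(-2)**2)*(-3) - 15 = (-1 - 2*(-8) - 1/2*4)*(-3) - 15 = (-1 + 16 - 2)*(-3) - 15 = 13*(-3) - 15 = -39 - 15 = -54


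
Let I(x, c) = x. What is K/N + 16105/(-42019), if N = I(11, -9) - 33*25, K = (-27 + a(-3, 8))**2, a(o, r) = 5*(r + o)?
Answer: -6638773/17101733 ≈ -0.38819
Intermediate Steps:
a(o, r) = 5*o + 5*r (a(o, r) = 5*(o + r) = 5*o + 5*r)
K = 4 (K = (-27 + (5*(-3) + 5*8))**2 = (-27 + (-15 + 40))**2 = (-27 + 25)**2 = (-2)**2 = 4)
N = -814 (N = 11 - 33*25 = 11 - 825 = -814)
K/N + 16105/(-42019) = 4/(-814) + 16105/(-42019) = 4*(-1/814) + 16105*(-1/42019) = -2/407 - 16105/42019 = -6638773/17101733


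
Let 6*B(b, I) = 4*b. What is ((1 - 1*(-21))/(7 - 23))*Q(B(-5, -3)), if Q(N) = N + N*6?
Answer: 385/12 ≈ 32.083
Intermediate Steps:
B(b, I) = 2*b/3 (B(b, I) = (4*b)/6 = 2*b/3)
Q(N) = 7*N (Q(N) = N + 6*N = 7*N)
((1 - 1*(-21))/(7 - 23))*Q(B(-5, -3)) = ((1 - 1*(-21))/(7 - 23))*(7*((⅔)*(-5))) = ((1 + 21)/(-16))*(7*(-10/3)) = (22*(-1/16))*(-70/3) = -11/8*(-70/3) = 385/12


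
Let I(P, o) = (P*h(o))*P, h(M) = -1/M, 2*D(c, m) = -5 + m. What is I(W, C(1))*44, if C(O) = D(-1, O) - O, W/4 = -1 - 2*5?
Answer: 85184/3 ≈ 28395.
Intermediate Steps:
D(c, m) = -5/2 + m/2 (D(c, m) = (-5 + m)/2 = -5/2 + m/2)
W = -44 (W = 4*(-1 - 2*5) = 4*(-1 - 10) = 4*(-11) = -44)
C(O) = -5/2 - O/2 (C(O) = (-5/2 + O/2) - O = -5/2 - O/2)
I(P, o) = -P**2/o (I(P, o) = (P*(-1/o))*P = (-P/o)*P = -P**2/o)
I(W, C(1))*44 = -1*(-44)**2/(-5/2 - 1/2*1)*44 = -1*1936/(-5/2 - 1/2)*44 = -1*1936/(-3)*44 = -1*1936*(-1/3)*44 = (1936/3)*44 = 85184/3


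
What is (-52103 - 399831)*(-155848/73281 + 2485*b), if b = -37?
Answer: 3045121075128062/73281 ≈ 4.1554e+10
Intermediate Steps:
(-52103 - 399831)*(-155848/73281 + 2485*b) = (-52103 - 399831)*(-155848/73281 + 2485*(-37)) = -451934*(-155848*1/73281 - 91945) = -451934*(-155848/73281 - 91945) = -451934*(-6737977393/73281) = 3045121075128062/73281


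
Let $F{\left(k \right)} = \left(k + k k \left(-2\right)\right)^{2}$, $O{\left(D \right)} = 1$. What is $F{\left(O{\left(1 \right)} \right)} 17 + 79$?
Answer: $96$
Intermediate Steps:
$F{\left(k \right)} = \left(k - 2 k^{2}\right)^{2}$ ($F{\left(k \right)} = \left(k + k^{2} \left(-2\right)\right)^{2} = \left(k - 2 k^{2}\right)^{2}$)
$F{\left(O{\left(1 \right)} \right)} 17 + 79 = 1^{2} \left(-1 + 2 \cdot 1\right)^{2} \cdot 17 + 79 = 1 \left(-1 + 2\right)^{2} \cdot 17 + 79 = 1 \cdot 1^{2} \cdot 17 + 79 = 1 \cdot 1 \cdot 17 + 79 = 1 \cdot 17 + 79 = 17 + 79 = 96$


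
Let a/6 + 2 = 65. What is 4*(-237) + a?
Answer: -570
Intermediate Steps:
a = 378 (a = -12 + 6*65 = -12 + 390 = 378)
4*(-237) + a = 4*(-237) + 378 = -948 + 378 = -570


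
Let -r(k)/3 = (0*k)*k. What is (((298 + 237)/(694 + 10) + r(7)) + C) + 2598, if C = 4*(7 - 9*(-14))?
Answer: 2204055/704 ≈ 3130.8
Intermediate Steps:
r(k) = 0 (r(k) = -3*0*k*k = -0*k = -3*0 = 0)
C = 532 (C = 4*(7 + 126) = 4*133 = 532)
(((298 + 237)/(694 + 10) + r(7)) + C) + 2598 = (((298 + 237)/(694 + 10) + 0) + 532) + 2598 = ((535/704 + 0) + 532) + 2598 = (535/704 + 532) + 2598 = 375063/704 + 2598 = 2204055/704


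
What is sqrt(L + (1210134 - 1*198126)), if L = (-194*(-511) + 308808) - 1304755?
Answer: sqrt(115195) ≈ 339.40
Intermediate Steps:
L = -896813 (L = (99134 + 308808) - 1304755 = 407942 - 1304755 = -896813)
sqrt(L + (1210134 - 1*198126)) = sqrt(-896813 + (1210134 - 1*198126)) = sqrt(-896813 + (1210134 - 198126)) = sqrt(-896813 + 1012008) = sqrt(115195)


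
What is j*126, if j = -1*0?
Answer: 0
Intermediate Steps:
j = 0
j*126 = 0*126 = 0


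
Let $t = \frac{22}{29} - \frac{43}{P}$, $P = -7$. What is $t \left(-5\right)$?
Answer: $- \frac{7005}{203} \approx -34.507$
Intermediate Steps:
$t = \frac{1401}{203}$ ($t = \frac{22}{29} - \frac{43}{-7} = 22 \cdot \frac{1}{29} - - \frac{43}{7} = \frac{22}{29} + \frac{43}{7} = \frac{1401}{203} \approx 6.9015$)
$t \left(-5\right) = \frac{1401}{203} \left(-5\right) = - \frac{7005}{203}$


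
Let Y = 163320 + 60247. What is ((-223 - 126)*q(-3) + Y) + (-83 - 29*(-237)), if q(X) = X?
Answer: 231404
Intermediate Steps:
Y = 223567
((-223 - 126)*q(-3) + Y) + (-83 - 29*(-237)) = ((-223 - 126)*(-3) + 223567) + (-83 - 29*(-237)) = (-349*(-3) + 223567) + (-83 + 6873) = (1047 + 223567) + 6790 = 224614 + 6790 = 231404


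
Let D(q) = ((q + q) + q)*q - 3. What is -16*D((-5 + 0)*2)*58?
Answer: -275616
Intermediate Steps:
D(q) = -3 + 3*q² (D(q) = (2*q + q)*q - 3 = (3*q)*q - 3 = 3*q² - 3 = -3 + 3*q²)
-16*D((-5 + 0)*2)*58 = -16*(-3 + 3*((-5 + 0)*2)²)*58 = -16*(-3 + 3*(-5*2)²)*58 = -16*(-3 + 3*(-10)²)*58 = -16*(-3 + 3*100)*58 = -16*(-3 + 300)*58 = -16*297*58 = -4752*58 = -275616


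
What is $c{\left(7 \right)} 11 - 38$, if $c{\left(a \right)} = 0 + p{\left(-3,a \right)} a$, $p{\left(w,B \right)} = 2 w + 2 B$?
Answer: $578$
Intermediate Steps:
$p{\left(w,B \right)} = 2 B + 2 w$
$c{\left(a \right)} = a \left(-6 + 2 a\right)$ ($c{\left(a \right)} = 0 + \left(2 a + 2 \left(-3\right)\right) a = 0 + \left(2 a - 6\right) a = 0 + \left(-6 + 2 a\right) a = 0 + a \left(-6 + 2 a\right) = a \left(-6 + 2 a\right)$)
$c{\left(7 \right)} 11 - 38 = 2 \cdot 7 \left(-3 + 7\right) 11 - 38 = 2 \cdot 7 \cdot 4 \cdot 11 - 38 = 56 \cdot 11 - 38 = 616 - 38 = 578$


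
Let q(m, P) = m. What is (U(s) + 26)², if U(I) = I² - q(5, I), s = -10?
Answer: 14641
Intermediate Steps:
U(I) = -5 + I² (U(I) = I² - 1*5 = I² - 5 = -5 + I²)
(U(s) + 26)² = ((-5 + (-10)²) + 26)² = ((-5 + 100) + 26)² = (95 + 26)² = 121² = 14641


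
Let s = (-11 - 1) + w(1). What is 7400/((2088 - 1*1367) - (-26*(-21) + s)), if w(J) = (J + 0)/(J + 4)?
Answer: 18500/467 ≈ 39.615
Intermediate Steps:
w(J) = J/(4 + J)
s = -59/5 (s = (-11 - 1) + 1/(4 + 1) = -12 + 1/5 = -12 + 1*(⅕) = -12 + ⅕ = -59/5 ≈ -11.800)
7400/((2088 - 1*1367) - (-26*(-21) + s)) = 7400/((2088 - 1*1367) - (-26*(-21) - 59/5)) = 7400/((2088 - 1367) - (546 - 59/5)) = 7400/(721 - 1*2671/5) = 7400/(721 - 2671/5) = 7400/(934/5) = 7400*(5/934) = 18500/467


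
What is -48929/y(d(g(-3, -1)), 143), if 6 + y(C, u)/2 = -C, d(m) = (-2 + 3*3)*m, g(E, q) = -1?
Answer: -48929/2 ≈ -24465.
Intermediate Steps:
d(m) = 7*m (d(m) = (-2 + 9)*m = 7*m)
y(C, u) = -12 - 2*C (y(C, u) = -12 + 2*(-C) = -12 - 2*C)
-48929/y(d(g(-3, -1)), 143) = -48929/(-12 - 14*(-1)) = -48929/(-12 - 2*(-7)) = -48929/(-12 + 14) = -48929/2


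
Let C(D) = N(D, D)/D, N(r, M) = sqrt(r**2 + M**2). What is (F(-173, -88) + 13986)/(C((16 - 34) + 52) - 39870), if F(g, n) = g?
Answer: -275362155/794808449 - 13813*sqrt(2)/1589616898 ≈ -0.34646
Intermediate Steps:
N(r, M) = sqrt(M**2 + r**2)
C(D) = sqrt(2)*sqrt(D**2)/D (C(D) = sqrt(D**2 + D**2)/D = sqrt(2*D**2)/D = (sqrt(2)*sqrt(D**2))/D = sqrt(2)*sqrt(D**2)/D)
(F(-173, -88) + 13986)/(C((16 - 34) + 52) - 39870) = (-173 + 13986)/(sqrt(2)*sqrt(((16 - 34) + 52)**2)/((16 - 34) + 52) - 39870) = 13813/(sqrt(2)*sqrt((-18 + 52)**2)/(-18 + 52) - 39870) = 13813/(sqrt(2)*sqrt(34**2)/34 - 39870) = 13813/(sqrt(2)*(1/34)*sqrt(1156) - 39870) = 13813/(sqrt(2)*(1/34)*34 - 39870) = 13813/(sqrt(2) - 39870) = 13813/(-39870 + sqrt(2))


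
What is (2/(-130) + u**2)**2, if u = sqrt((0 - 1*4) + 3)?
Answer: 4356/4225 ≈ 1.0310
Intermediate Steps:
u = I (u = sqrt((0 - 4) + 3) = sqrt(-4 + 3) = sqrt(-1) = I ≈ 1.0*I)
(2/(-130) + u**2)**2 = (2/(-130) + I**2)**2 = (2*(-1/130) - 1)**2 = (-1/65 - 1)**2 = (-66/65)**2 = 4356/4225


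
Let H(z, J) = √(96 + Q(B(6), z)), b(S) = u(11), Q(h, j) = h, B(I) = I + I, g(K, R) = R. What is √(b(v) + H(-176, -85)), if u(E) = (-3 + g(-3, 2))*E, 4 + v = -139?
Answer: √(-11 + 6*√3) ≈ 0.77955*I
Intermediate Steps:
v = -143 (v = -4 - 139 = -143)
u(E) = -E (u(E) = (-3 + 2)*E = -E)
B(I) = 2*I
b(S) = -11 (b(S) = -1*11 = -11)
H(z, J) = 6*√3 (H(z, J) = √(96 + 2*6) = √(96 + 12) = √108 = 6*√3)
√(b(v) + H(-176, -85)) = √(-11 + 6*√3)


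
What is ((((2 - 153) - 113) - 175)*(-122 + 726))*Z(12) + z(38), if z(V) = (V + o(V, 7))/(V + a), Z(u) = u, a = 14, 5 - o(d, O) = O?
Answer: -41364327/13 ≈ -3.1819e+6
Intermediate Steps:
o(d, O) = 5 - O
z(V) = (-2 + V)/(14 + V) (z(V) = (V + (5 - 1*7))/(V + 14) = (V + (5 - 7))/(14 + V) = (V - 2)/(14 + V) = (-2 + V)/(14 + V))
((((2 - 153) - 113) - 175)*(-122 + 726))*Z(12) + z(38) = ((((2 - 153) - 113) - 175)*(-122 + 726))*12 + (-2 + 38)/(14 + 38) = (((-151 - 113) - 175)*604)*12 + 36/52 = ((-264 - 175)*604)*12 + (1/52)*36 = -439*604*12 + 9/13 = -265156*12 + 9/13 = -3181872 + 9/13 = -41364327/13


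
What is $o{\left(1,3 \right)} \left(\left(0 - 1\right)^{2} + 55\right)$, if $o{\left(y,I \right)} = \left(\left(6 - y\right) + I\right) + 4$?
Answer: $672$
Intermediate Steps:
$o{\left(y,I \right)} = 10 + I - y$ ($o{\left(y,I \right)} = \left(6 + I - y\right) + 4 = 10 + I - y$)
$o{\left(1,3 \right)} \left(\left(0 - 1\right)^{2} + 55\right) = \left(10 + 3 - 1\right) \left(\left(0 - 1\right)^{2} + 55\right) = \left(10 + 3 - 1\right) \left(\left(-1\right)^{2} + 55\right) = 12 \left(1 + 55\right) = 12 \cdot 56 = 672$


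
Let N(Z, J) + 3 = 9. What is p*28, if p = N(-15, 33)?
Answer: 168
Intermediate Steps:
N(Z, J) = 6 (N(Z, J) = -3 + 9 = 6)
p = 6
p*28 = 6*28 = 168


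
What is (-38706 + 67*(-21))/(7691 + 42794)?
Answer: -40113/50485 ≈ -0.79455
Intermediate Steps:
(-38706 + 67*(-21))/(7691 + 42794) = (-38706 - 1407)/50485 = -40113*1/50485 = -40113/50485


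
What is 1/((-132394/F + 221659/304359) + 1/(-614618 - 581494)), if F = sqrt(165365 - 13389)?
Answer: -1683727702651050747317616/266644564621462544361066010619 - 44308710354305195503284096*sqrt(314)/266644564621462544361066010619 ≈ -0.0029509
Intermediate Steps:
F = 22*sqrt(314) (F = sqrt(151976) = 22*sqrt(314) ≈ 389.84)
1/((-132394/F + 221659/304359) + 1/(-614618 - 581494)) = 1/((-132394*sqrt(314)/6908 + 221659/304359) + 1/(-614618 - 581494)) = 1/((-66197*sqrt(314)/3454 + 221659*(1/304359)) + 1/(-1196112)) = 1/((-66197*sqrt(314)/3454 + 221659/304359) - 1/1196112) = 1/((221659/304359 - 66197*sqrt(314)/3454) - 1/1196112) = 1/(88376228483/121349150736 - 66197*sqrt(314)/3454)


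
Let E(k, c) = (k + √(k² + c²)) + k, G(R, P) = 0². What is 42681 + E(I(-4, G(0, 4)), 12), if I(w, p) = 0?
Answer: 42693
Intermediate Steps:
G(R, P) = 0
E(k, c) = √(c² + k²) + 2*k (E(k, c) = (k + √(c² + k²)) + k = √(c² + k²) + 2*k)
42681 + E(I(-4, G(0, 4)), 12) = 42681 + (√(12² + 0²) + 2*0) = 42681 + (√(144 + 0) + 0) = 42681 + (√144 + 0) = 42681 + (12 + 0) = 42681 + 12 = 42693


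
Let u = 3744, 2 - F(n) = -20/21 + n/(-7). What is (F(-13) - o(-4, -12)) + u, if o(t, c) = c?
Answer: 78899/21 ≈ 3757.1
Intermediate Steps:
F(n) = 62/21 + n/7 (F(n) = 2 - (-20/21 + n/(-7)) = 2 - (-20*1/21 + n*(-⅐)) = 2 - (-20/21 - n/7) = 2 + (20/21 + n/7) = 62/21 + n/7)
(F(-13) - o(-4, -12)) + u = ((62/21 + (⅐)*(-13)) - 1*(-12)) + 3744 = ((62/21 - 13/7) + 12) + 3744 = (23/21 + 12) + 3744 = 275/21 + 3744 = 78899/21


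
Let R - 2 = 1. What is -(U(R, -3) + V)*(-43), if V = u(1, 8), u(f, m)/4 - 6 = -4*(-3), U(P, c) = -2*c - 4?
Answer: 3182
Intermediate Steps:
R = 3 (R = 2 + 1 = 3)
U(P, c) = -4 - 2*c
u(f, m) = 72 (u(f, m) = 24 + 4*(-4*(-3)) = 24 + 4*12 = 24 + 48 = 72)
V = 72
-(U(R, -3) + V)*(-43) = -((-4 - 2*(-3)) + 72)*(-43) = -((-4 + 6) + 72)*(-43) = -(2 + 72)*(-43) = -74*(-43) = -1*(-3182) = 3182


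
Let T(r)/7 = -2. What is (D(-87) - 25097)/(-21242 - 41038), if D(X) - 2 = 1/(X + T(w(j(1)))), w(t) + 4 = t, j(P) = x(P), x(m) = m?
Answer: 633649/1572570 ≈ 0.40294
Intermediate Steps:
j(P) = P
w(t) = -4 + t
T(r) = -14 (T(r) = 7*(-2) = -14)
D(X) = 2 + 1/(-14 + X) (D(X) = 2 + 1/(X - 14) = 2 + 1/(-14 + X))
(D(-87) - 25097)/(-21242 - 41038) = ((-27 + 2*(-87))/(-14 - 87) - 25097)/(-21242 - 41038) = ((-27 - 174)/(-101) - 25097)/(-62280) = (-1/101*(-201) - 25097)*(-1/62280) = (201/101 - 25097)*(-1/62280) = -2534596/101*(-1/62280) = 633649/1572570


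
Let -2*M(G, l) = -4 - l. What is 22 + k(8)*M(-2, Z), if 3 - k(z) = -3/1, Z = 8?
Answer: 58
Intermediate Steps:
M(G, l) = 2 + l/2 (M(G, l) = -(-4 - l)/2 = 2 + l/2)
k(z) = 6 (k(z) = 3 - (-3)/1 = 3 - (-3) = 3 - 1*(-3) = 3 + 3 = 6)
22 + k(8)*M(-2, Z) = 22 + 6*(2 + (½)*8) = 22 + 6*(2 + 4) = 22 + 6*6 = 22 + 36 = 58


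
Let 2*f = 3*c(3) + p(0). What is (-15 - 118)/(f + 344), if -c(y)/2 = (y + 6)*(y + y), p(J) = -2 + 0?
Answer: -133/181 ≈ -0.73481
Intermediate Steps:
p(J) = -2
c(y) = -4*y*(6 + y) (c(y) = -2*(y + 6)*(y + y) = -2*(6 + y)*2*y = -4*y*(6 + y))
f = -163 (f = (3*(-4*3*(6 + 3)) - 2)/2 = (3*(-4*3*9) - 2)/2 = (3*(-108) - 2)/2 = (-324 - 2)/2 = (½)*(-326) = -163)
(-15 - 118)/(f + 344) = (-15 - 118)/(-163 + 344) = -133/181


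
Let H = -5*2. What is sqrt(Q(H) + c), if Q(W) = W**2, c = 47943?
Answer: sqrt(48043) ≈ 219.19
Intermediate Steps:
H = -10
sqrt(Q(H) + c) = sqrt((-10)**2 + 47943) = sqrt(100 + 47943) = sqrt(48043)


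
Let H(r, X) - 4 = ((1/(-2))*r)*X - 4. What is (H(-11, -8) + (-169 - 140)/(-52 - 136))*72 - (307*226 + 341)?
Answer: -3420315/47 ≈ -72773.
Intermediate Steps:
H(r, X) = -X*r/2 (H(r, X) = 4 + (((1/(-2))*r)*X - 4) = 4 + (((1*(-½))*r)*X - 4) = 4 + ((-r/2)*X - 4) = 4 + (-X*r/2 - 4) = 4 + (-4 - X*r/2) = -X*r/2)
(H(-11, -8) + (-169 - 140)/(-52 - 136))*72 - (307*226 + 341) = (-½*(-8)*(-11) + (-169 - 140)/(-52 - 136))*72 - (307*226 + 341) = (-44 - 309/(-188))*72 - (69382 + 341) = (-44 - 309*(-1/188))*72 - 1*69723 = (-44 + 309/188)*72 - 69723 = -7963/188*72 - 69723 = -143334/47 - 69723 = -3420315/47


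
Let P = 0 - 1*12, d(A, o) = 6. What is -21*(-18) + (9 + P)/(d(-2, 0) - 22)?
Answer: 6051/16 ≈ 378.19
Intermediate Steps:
P = -12 (P = 0 - 12 = -12)
-21*(-18) + (9 + P)/(d(-2, 0) - 22) = -21*(-18) + (9 - 12)/(6 - 22) = 378 - 3/(-16) = 378 - 3*(-1/16) = 378 + 3/16 = 6051/16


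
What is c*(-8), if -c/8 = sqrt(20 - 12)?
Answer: 128*sqrt(2) ≈ 181.02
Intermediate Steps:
c = -16*sqrt(2) (c = -8*sqrt(20 - 12) = -16*sqrt(2) ≈ -22.627)
c*(-8) = -16*sqrt(2)*(-8) = 128*sqrt(2)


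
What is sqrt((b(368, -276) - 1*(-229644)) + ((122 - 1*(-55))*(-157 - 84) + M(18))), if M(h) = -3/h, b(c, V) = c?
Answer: sqrt(6744774)/6 ≈ 432.85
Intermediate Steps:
sqrt((b(368, -276) - 1*(-229644)) + ((122 - 1*(-55))*(-157 - 84) + M(18))) = sqrt((368 - 1*(-229644)) + ((122 - 1*(-55))*(-157 - 84) - 3/18)) = sqrt((368 + 229644) + ((122 + 55)*(-241) - 3*1/18)) = sqrt(230012 + (177*(-241) - 1/6)) = sqrt(230012 + (-42657 - 1/6)) = sqrt(230012 - 255943/6) = sqrt(1124129/6) = sqrt(6744774)/6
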